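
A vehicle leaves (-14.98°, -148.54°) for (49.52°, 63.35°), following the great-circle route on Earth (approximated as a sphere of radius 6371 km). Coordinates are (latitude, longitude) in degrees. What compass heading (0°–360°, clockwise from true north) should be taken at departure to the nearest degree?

330°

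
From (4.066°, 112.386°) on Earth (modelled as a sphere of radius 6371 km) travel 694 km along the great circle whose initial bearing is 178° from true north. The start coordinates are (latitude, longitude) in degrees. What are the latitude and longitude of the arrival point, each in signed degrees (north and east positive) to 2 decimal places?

-2.17°, 112.60°

Angular distance δ = d/R = 694/6371 = 0.10893 rad; initial bearing θ = 3.1067 rad.
sin φ₂ = sin φ₁ cos δ + cos φ₁ sin δ cos θ = (0.0709)(0.9941) + (0.9975)(0.1087)(-0.9994) = -0.0379, so φ₂ = -2.17°.
Δλ = atan2(sin θ sin δ cos φ₁, cos δ − sin φ₁ sin φ₂) = atan2(0.0038, 0.9968) = 0.218°.
λ₂ = 112.386° + 0.218° = 112.60°.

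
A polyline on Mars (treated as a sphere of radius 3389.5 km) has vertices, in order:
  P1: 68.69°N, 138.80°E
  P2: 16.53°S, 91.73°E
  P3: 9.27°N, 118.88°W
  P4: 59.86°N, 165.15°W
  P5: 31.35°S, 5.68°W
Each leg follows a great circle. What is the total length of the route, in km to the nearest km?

26650 km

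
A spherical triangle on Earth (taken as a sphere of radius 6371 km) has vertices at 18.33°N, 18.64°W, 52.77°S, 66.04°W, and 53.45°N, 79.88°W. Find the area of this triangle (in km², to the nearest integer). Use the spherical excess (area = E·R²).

41094405 km²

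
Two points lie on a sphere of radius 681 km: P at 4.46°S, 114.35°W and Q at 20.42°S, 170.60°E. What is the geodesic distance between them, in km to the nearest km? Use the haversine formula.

With latitudes φ₁ = -4.460°, φ₂ = -20.420° and longitude difference Δλ = -75.050°:
Haversine: a = sin²(Δφ/2) + cos φ₁ cos φ₂ sin²(Δλ/2) = 0.0193 + (0.9970)(0.9372)(0.3710) = 0.36592.
Central angle c = 2·arcsin(√a) = 1.29931 rad.
Distance = R·c = 681 × 1.2993 ≈ 885 km.

885 km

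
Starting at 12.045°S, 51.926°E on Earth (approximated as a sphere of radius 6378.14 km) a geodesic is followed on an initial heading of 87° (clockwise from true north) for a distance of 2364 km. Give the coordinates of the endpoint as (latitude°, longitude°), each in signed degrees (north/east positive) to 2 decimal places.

-10.14°, 73.48°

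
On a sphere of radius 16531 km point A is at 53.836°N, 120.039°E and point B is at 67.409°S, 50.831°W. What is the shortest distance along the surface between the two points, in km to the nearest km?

47820 km

Let φ₁ = 0.9396 rad, φ₂ = -1.1765 rad, and Δλ = -2.9822 rad.
cos c = sin φ₁ sin φ₂ + cos φ₁ cos φ₂ cos Δλ = (0.8073)(-0.9233) + (0.5901)(0.3842)(-0.9873) = -0.96920,
so c = arccos(-0.96920) = 2.89276 rad.
Distance = R·c = 16531 × 2.8928 ≈ 47820 km.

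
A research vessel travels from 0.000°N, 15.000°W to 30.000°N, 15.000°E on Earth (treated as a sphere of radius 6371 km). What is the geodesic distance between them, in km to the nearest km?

4605 km

Let φ₁ = 0.0000 rad, φ₂ = 0.5236 rad, and Δλ = 0.5236 rad.
cos c = sin φ₁ sin φ₂ + cos φ₁ cos φ₂ cos Δλ = (0.0000)(0.5000) + (1.0000)(0.8660)(0.8660) = 0.75000,
so c = arccos(0.75000) = 0.72273 rad.
Distance = R·c = 6371 × 0.7227 ≈ 4605 km.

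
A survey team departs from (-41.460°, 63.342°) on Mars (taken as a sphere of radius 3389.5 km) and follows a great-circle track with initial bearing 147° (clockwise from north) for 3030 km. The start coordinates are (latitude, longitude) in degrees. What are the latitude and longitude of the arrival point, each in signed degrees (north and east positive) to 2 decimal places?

-64.78°, 148.42°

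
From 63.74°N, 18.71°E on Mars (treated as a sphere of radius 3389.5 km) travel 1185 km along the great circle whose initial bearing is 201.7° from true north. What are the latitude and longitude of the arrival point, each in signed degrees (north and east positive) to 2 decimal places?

44.57°, 8.47°

Angular distance δ = d/R = 1185/3389.5 = 0.34961 rad; initial bearing θ = 3.5203 rad.
sin φ₂ = sin φ₁ cos δ + cos φ₁ sin δ cos θ = (0.8968)(0.9395) + (0.4424)(0.3425)(-0.9291) = 0.7017, so φ₂ = 44.57°.
Δλ = atan2(sin θ sin δ cos φ₁, cos δ − sin φ₁ sin φ₂) = atan2(-0.0560, 0.3102) = -10.240°.
λ₂ = 18.710° − 10.240° = 8.47°.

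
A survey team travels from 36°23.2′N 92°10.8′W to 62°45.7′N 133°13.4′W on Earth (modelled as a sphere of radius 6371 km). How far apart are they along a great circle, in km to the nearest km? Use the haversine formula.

4043 km

Let φ₁ = 0.6351 rad, φ₂ = 1.0954 rad, and Δλ = -0.7163 rad.
Haversine: a = sin²(Δφ/2) + cos φ₁ cos φ₂ sin²(Δλ/2) = 0.0520 + (0.8050)(0.4577)(0.1229) = 0.09733.
Central angle c = 2·arcsin(√a) = 0.63454 rad.
Distance = R·c = 6371 × 0.6345 ≈ 4043 km.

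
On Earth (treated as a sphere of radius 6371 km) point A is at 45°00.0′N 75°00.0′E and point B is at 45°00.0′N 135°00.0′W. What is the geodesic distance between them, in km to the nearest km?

9580 km

Let φ₁ = 0.7854 rad, φ₂ = 0.7854 rad, and Δλ = 2.6180 rad.
cos c = sin φ₁ sin φ₂ + cos φ₁ cos φ₂ cos Δλ = (0.7071)(0.7071) + (0.7071)(0.7071)(-0.8660) = 0.06699,
so c = arccos(0.06699) = 1.50376 rad.
Distance = R·c = 6371 × 1.5038 ≈ 9580 km.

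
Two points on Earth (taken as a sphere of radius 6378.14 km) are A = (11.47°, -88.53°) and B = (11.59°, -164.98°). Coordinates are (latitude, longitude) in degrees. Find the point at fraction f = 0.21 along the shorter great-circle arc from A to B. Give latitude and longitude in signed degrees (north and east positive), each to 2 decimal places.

The central angle between A and B is δ = 1.3027 rad.
With f = 0.21, the slerp weights are sin((1−f)δ)/sin δ = 0.8886 and sin(fδ)/sin δ = 0.2802.
Weighted sum of the unit vectors: (0.8886)·(0.0251,-0.9797,0.1989) + (0.2802)·(-0.9461,-0.2539,0.2009) = (-0.2427, -0.9417, 0.2330).
Converting back: φ = atan2(z, √(x²+y²)) = 13.47°, λ = atan2(y, x) = -104.45°.

13.47°, -104.45°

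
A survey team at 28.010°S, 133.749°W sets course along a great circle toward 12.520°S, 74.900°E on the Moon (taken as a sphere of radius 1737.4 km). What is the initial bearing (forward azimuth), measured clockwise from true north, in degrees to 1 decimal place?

With φ₁ = -0.4889, φ₂ = -0.2185, Δλ = -2.6416 rad, the forward-azimuth formula gives
θ = atan2( sin Δλ cos φ₂ , cos φ₁ sin φ₂ − sin φ₁ cos φ₂ cos Δλ ) = atan2(-0.4680, -0.5937) = -141.75°.
Adding 360° brings this into [0°, 360°): 218.2°.

218.2°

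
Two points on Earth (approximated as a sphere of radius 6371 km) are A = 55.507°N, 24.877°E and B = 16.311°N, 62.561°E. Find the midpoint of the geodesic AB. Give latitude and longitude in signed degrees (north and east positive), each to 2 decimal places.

37.31°, 48.75°

The central angle between A and B is δ = 0.8478 rad.
With f = 0.5, the slerp weights are sin((1−f)δ)/sin δ = 0.5486 and sin(fδ)/sin δ = 0.5486.
Weighted sum of the unit vectors: (0.5486)·(0.5138,0.2382,0.8242) + (0.5486)·(0.4423,0.8518,0.2809) = (0.5244, 0.5979, 0.6062).
Converting back: φ = atan2(z, √(x²+y²)) = 37.31°, λ = atan2(y, x) = 48.75°.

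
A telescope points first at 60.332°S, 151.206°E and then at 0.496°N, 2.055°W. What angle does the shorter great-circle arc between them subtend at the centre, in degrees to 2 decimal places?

116.71°

In radians: φ₁ = -1.0530, φ₂ = 0.0087, Δλ = -153.261° = -2.6749 rad.
Haversine: a = sin²(Δφ/2) + cos φ₁ cos φ₂ sin²(Δλ/2) = 0.2563 + (0.4950)(1.0000)(0.9465) = 0.72477.
Central angle c = 2·arcsin(√a) = 2.03706 rad.
So the angular separation is 116.71°.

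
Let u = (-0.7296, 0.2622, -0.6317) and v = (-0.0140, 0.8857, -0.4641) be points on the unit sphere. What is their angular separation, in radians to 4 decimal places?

u·v = 0.5356; |u| = 1.0001, |v| = 1.0000.
cos θ = (u·v)/(|u||v|) = 0.5356, so θ = 1.0056 rad.

1.0056 rad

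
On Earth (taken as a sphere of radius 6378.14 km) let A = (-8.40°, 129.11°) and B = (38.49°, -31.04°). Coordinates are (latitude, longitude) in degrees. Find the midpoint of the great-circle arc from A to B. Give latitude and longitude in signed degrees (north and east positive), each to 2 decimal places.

52.39°, 82.71°

The central angle between A and B is δ = 2.5309 rad.
With f = 0.5, the slerp weights are sin((1−f)δ)/sin δ = 1.6631 and sin(fδ)/sin δ = 1.6631.
Weighted sum of the unit vectors: (1.6631)·(-0.6240,0.7676,-0.1461) + (1.6631)·(0.6706,-0.4036,0.6224) = (0.0775, 0.6054, 0.7921).
Converting back: φ = atan2(z, √(x²+y²)) = 52.39°, λ = atan2(y, x) = 82.71°.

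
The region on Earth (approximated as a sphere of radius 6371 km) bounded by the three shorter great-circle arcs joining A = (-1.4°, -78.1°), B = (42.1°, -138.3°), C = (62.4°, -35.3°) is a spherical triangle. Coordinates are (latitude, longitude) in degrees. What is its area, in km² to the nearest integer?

28123368 km²

Side lengths (central angles): a = 1.0277, b = 1.2470, c = 1.2108 rad; semiperimeter s = 1.7427.
By l'Huilier's theorem, tan(E/4) = √[tan(s/2) tan((s−a)/2) tan((s−b)/2) tan((s−c)/2)], giving spherical excess E = 0.6929 rad.
Area = E·R² = 0.6929 × (6371)² ≈ 28123368 km².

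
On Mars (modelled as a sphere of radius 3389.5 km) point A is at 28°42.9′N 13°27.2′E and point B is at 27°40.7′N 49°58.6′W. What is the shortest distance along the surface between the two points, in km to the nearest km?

3266 km

In radians: φ₁ = 0.5012, φ₂ = 0.4831, Δλ = -63.430° = -1.1071 rad.
Haversine: a = sin²(Δφ/2) + cos φ₁ cos φ₂ sin²(Δλ/2) = 0.0001 + (0.8770)(0.8856)(0.2764) = 0.21472.
Central angle c = 2·arcsin(√a) = 0.96360 rad.
Distance = R·c = 3389.5 × 0.9636 ≈ 3266 km.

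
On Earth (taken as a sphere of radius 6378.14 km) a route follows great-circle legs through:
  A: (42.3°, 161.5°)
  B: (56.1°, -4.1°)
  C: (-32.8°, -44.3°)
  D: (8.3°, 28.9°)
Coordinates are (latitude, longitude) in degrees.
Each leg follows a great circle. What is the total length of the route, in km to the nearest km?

Leg A→B: central angle 1.4111 rad, distance 9000.0 km.
Leg B→C: central angle 1.6625 rad, distance 10603.4 km.
Leg C→D: central angle 1.4079 rad, distance 8979.6 km.
Total: 9000.0 + 10603.4 + 8979.6 ≈ 28583 km.

28583 km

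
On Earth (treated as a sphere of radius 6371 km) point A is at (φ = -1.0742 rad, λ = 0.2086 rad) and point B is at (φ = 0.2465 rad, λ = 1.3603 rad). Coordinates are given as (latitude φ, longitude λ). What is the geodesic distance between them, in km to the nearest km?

Let φ₁ = -1.0742 rad, φ₂ = 0.2465 rad, and Δλ = 1.1517 rad.
cos c = sin φ₁ sin φ₂ + cos φ₁ cos φ₂ cos Δλ = (-0.8792)(0.2440) + (0.4764)(0.9698)(0.4069) = -0.02652,
so c = arccos(-0.02652) = 1.59732 rad.
Distance = R·c = 6371 × 1.5973 ≈ 10177 km.

10177 km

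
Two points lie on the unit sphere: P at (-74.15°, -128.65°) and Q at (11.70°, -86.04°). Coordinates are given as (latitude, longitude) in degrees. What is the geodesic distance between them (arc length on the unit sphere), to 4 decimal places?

1.5690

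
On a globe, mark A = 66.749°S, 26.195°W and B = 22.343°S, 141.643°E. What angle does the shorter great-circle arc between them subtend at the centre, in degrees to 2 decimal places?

Let φ₁ = -1.1650 rad, φ₂ = -0.3900 rad, and Δλ = 2.9293 rad.
Haversine: a = sin²(Δφ/2) + cos φ₁ cos φ₂ sin²(Δλ/2) = 0.1428 + (0.3948)(0.9249)(0.9888) = 0.50383.
Central angle c = 2·arcsin(√a) = 1.57845 rad.
So the angular separation is 90.44°.

90.44°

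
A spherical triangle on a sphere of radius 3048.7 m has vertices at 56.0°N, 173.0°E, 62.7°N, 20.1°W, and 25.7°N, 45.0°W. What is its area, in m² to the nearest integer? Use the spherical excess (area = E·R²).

Side lengths (central angles): a = 0.7071, b = 1.6083, c = 1.0623 rad; semiperimeter s = 1.6889.
By l'Huilier's theorem, tan(E/4) = √[tan(s/2) tan((s−a)/2) tan((s−b)/2) tan((s−c)/2)], giving spherical excess E = 0.3535 rad.
Area = E·R² = 0.3535 × (3048.7)² ≈ 3286048 m².

3286048 m²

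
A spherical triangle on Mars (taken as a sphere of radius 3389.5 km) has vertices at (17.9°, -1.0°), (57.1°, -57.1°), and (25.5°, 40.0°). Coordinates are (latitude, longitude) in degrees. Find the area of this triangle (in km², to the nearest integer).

4390258 km²

Side lengths (central angles): a = 1.2652, b = 0.6753, c = 0.9928 rad; semiperimeter s = 1.4666.
By l'Huilier's theorem, tan(E/4) = √[tan(s/2) tan((s−a)/2) tan((s−b)/2) tan((s−c)/2)], giving spherical excess E = 0.3821 rad.
Area = E·R² = 0.3821 × (3389.5)² ≈ 4390258 km².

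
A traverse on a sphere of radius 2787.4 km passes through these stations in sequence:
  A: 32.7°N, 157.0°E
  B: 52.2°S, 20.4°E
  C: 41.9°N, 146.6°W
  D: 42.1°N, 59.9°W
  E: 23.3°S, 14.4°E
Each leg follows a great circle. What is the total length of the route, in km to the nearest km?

Leg A→B: central angle 2.5008 rad, distance 6970.7 km.
Leg B→C: central angle 2.9052 rad, distance 8098.0 km.
Leg C→D: central angle 1.0707 rad, distance 2984.4 km.
Leg D→E: central angle 1.6517 rad, distance 4603.8 km.
Total: 6970.7 + 8098.0 + 2984.4 + 4603.8 ≈ 22657 km.

22657 km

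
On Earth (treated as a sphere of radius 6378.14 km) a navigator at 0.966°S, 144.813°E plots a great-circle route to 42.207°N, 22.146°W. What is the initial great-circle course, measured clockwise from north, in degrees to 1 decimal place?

345.8°

Δλ = -166.959° = -2.9140 rad.
y = sin Δλ · cos φ₂ = (-0.2256)(0.7407) = -0.1671
x = cos φ₁ sin φ₂ − sin φ₁ cos φ₂ cos Δλ = (0.9999)(0.6718) − (-0.0169)(0.7407)(-0.9742) = 0.6595
θ = atan2(y, x) = -14.22°; adding 360° gives 345.8°.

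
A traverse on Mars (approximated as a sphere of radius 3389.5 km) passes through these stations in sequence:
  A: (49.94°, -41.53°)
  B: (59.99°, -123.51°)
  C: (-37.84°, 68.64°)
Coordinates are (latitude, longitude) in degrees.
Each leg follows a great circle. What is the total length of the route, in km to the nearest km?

Leg A→B: central angle 0.7846 rad, distance 2659.4 km.
Leg B→C: central angle 2.7322 rad, distance 9260.7 km.
Total: 2659.4 + 9260.7 ≈ 11920 km.

11920 km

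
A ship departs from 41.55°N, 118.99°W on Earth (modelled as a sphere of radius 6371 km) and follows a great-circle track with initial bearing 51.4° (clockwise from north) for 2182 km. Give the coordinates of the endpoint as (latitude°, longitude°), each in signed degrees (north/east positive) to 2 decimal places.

51.40°, -94.11°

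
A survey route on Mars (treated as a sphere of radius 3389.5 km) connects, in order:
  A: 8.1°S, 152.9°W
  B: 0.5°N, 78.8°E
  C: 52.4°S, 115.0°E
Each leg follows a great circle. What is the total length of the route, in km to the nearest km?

11175 km

Leg A→B: central angle 2.2329 rad, distance 7568.5 km.
Leg B→C: central angle 1.0639 rad, distance 3606.2 km.
Total: 7568.5 + 3606.2 ≈ 11175 km.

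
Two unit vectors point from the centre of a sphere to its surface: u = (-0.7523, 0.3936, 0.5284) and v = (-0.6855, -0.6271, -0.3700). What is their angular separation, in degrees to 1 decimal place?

85.8°

u·v = 0.0734; |u| = 1.0000, |v| = 1.0000.
cos θ = (u·v)/(|u||v|) = 0.0734, so θ = 85.8°.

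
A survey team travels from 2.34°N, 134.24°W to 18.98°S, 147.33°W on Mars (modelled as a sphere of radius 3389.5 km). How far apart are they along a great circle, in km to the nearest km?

1473 km

Let φ₁ = 0.0408 rad, φ₂ = -0.3313 rad, and Δλ = -0.2285 rad.
cos c = sin φ₁ sin φ₂ + cos φ₁ cos φ₂ cos Δλ = (0.0408)(-0.3252) + (0.9992)(0.9456)(0.9740) = 0.90701,
so c = arccos(0.90701) = 0.43466 rad.
Distance = R·c = 3389.5 × 0.4347 ≈ 1473 km.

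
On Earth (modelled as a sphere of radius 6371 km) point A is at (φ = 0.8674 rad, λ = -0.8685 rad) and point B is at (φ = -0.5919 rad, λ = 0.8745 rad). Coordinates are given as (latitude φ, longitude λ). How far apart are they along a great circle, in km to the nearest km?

Let φ₁ = 0.8674 rad, φ₂ = -0.5919 rad, and Δλ = 1.7430 rad.
cos c = sin φ₁ sin φ₂ + cos φ₁ cos φ₂ cos Δλ = (0.7626)(-0.5579) + (0.6468)(0.8299)(-0.1714) = -0.51749,
so c = arccos(-0.51749) = 2.11471 rad.
Distance = R·c = 6371 × 2.1147 ≈ 13473 km.

13473 km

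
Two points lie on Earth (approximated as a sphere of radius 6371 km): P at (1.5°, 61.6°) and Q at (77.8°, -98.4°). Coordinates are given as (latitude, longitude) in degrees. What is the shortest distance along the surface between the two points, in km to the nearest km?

In radians: φ₁ = 0.0262, φ₂ = 1.3579, Δλ = -160.000° = -2.7925 rad.
cos c = sin φ₁ sin φ₂ + cos φ₁ cos φ₂ cos Δλ = (0.0262)(0.9774) + (0.9997)(0.2113)(-0.9397) = -0.17293,
so c = arccos(-0.17293) = 1.74460 rad.
Distance = R·c = 6371 × 1.7446 ≈ 11115 km.

11115 km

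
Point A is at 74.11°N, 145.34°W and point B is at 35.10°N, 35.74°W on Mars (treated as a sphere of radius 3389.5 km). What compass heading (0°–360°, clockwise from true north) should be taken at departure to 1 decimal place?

With φ₁ = 1.2935, φ₂ = 0.6126, Δλ = 1.9129 rad, the forward-azimuth formula gives
θ = atan2( sin Δλ cos φ₂ , cos φ₁ sin φ₂ − sin φ₁ cos φ₂ cos Δλ ) = atan2(0.7707, 0.4214) = 61.33°.
So the initial bearing is 61.3°.

61.3°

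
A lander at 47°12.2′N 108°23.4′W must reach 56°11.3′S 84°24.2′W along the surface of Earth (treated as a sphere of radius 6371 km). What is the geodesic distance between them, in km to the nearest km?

11711 km

In radians: φ₁ = 0.8239, φ₂ = -0.9807, Δλ = 23.987° = 0.4186 rad.
cos c = sin φ₁ sin φ₂ + cos φ₁ cos φ₂ cos Δλ = (0.7338)(-0.8309) + (0.6794)(0.5565)(0.9136) = -0.26426,
so c = arccos(-0.26426) = 1.83823 rad.
Distance = R·c = 6371 × 1.8382 ≈ 11711 km.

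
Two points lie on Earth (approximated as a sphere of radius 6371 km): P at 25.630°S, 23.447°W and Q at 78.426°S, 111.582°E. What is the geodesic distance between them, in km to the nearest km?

8094 km

Let φ₁ = -0.4473 rad, φ₂ = -1.3688 rad, and Δλ = 2.3567 rad.
cos c = sin φ₁ sin φ₂ + cos φ₁ cos φ₂ cos Δλ = (-0.4326)(-0.9797) + (0.9016)(0.2006)(-0.7075) = 0.29579,
so c = arccos(0.29579) = 1.27052 rad.
Distance = R·c = 6371 × 1.2705 ≈ 8094 km.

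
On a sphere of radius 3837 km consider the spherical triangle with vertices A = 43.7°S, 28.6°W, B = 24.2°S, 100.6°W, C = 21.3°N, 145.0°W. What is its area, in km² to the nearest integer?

1357509 km²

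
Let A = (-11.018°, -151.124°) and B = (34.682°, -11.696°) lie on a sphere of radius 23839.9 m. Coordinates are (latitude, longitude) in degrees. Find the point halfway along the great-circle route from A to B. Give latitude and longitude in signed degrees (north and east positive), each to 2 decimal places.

30.44°, -94.84°

The central angle between A and B is δ = 2.3773 rad.
With f = 0.5, the slerp weights are sin((1−f)δ)/sin δ = 1.3408 and sin(fδ)/sin δ = 1.3408.
Weighted sum of the unit vectors: (1.3408)·(-0.8595,-0.4740,-0.1911) + (1.3408)·(0.8052,-0.1667,0.5690) = (-0.0728, -0.8591, 0.5067).
Converting back: φ = atan2(z, √(x²+y²)) = 30.44°, λ = atan2(y, x) = -94.84°.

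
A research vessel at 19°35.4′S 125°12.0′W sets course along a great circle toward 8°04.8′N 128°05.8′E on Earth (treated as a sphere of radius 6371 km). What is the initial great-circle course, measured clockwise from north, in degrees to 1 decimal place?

Δλ = -106.703° = -1.8623 rad.
y = sin Δλ · cos φ₂ = (-0.9578)(0.9901) = -0.9483
x = cos φ₁ sin φ₂ − sin φ₁ cos φ₂ cos Δλ = (0.9421)(0.1406) − (-0.3353)(0.9901)(-0.2874) = 0.0370
θ = atan2(y, x) = -87.77°; adding 360° gives 272.2°.

272.2°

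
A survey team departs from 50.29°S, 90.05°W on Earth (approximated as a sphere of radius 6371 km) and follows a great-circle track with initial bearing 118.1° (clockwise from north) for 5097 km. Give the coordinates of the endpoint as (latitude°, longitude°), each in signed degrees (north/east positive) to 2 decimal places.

-48.75°, -16.36°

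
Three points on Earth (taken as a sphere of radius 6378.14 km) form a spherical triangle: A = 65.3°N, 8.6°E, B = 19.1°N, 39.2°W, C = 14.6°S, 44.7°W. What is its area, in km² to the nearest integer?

3390679 km²

Side lengths (central angles): a = 0.5957, b = 1.5581, c = 0.9734 rad; semiperimeter s = 1.5636.
By l'Huilier's theorem, tan(E/4) = √[tan(s/2) tan((s−a)/2) tan((s−b)/2) tan((s−c)/2)], giving spherical excess E = 0.0833 rad.
Area = E·R² = 0.0833 × (6378.14)² ≈ 3390679 km².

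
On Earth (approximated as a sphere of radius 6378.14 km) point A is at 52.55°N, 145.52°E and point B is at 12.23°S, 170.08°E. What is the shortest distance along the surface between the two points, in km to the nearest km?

7585 km

Let φ₁ = 0.9172 rad, φ₂ = -0.2135 rad, and Δλ = 0.4287 rad.
cos c = sin φ₁ sin φ₂ + cos φ₁ cos φ₂ cos Δλ = (0.7939)(-0.2118) + (0.6081)(0.9773)(0.9095) = 0.37233,
so c = arccos(0.37233) = 1.18928 rad.
Distance = R·c = 6378.14 × 1.1893 ≈ 7585 km.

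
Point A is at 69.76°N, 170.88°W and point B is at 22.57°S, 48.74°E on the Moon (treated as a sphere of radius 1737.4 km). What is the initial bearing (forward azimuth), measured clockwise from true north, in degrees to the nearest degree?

With φ₁ = 1.2175, φ₂ = -0.3939, Δλ = -2.4501 rad, the forward-azimuth formula gives
θ = atan2( sin Δλ cos φ₂ , cos φ₁ sin φ₂ − sin φ₁ cos φ₂ cos Δλ ) = atan2(-0.5889, 0.5346) = -47.77°.
Adding 360° brings this into [0°, 360°): 312°.

312°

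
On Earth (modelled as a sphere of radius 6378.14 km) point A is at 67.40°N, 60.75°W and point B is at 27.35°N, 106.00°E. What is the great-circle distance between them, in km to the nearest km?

Let φ₁ = 1.1764 rad, φ₂ = 0.4773 rad, and Δλ = 2.9103 rad.
Haversine: a = sin²(Δφ/2) + cos φ₁ cos φ₂ sin²(Δλ/2) = 0.1173 + (0.3843)(0.8882)(0.9867) = 0.45405.
Central angle c = 2·arcsin(√a) = 1.47877 rad.
Distance = R·c = 6378.14 × 1.4788 ≈ 9432 km.

9432 km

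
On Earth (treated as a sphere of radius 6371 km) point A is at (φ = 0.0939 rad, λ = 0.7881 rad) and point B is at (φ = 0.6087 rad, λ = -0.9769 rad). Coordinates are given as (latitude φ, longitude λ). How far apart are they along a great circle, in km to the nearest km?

10671 km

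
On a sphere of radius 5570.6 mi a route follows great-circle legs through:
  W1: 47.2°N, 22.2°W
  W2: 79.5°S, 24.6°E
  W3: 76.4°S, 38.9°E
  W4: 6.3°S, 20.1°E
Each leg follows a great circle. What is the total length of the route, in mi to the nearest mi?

19901 mi

Leg W1→W2: central angle 2.2610 rad, distance 12595.1 mi.
Leg W2→W3: central angle 0.0747 rad, distance 416.3 mi.
Leg W3→W4: central angle 1.2367 rad, distance 6889.2 mi.
Total: 12595.1 + 416.3 + 6889.2 ≈ 19901 mi.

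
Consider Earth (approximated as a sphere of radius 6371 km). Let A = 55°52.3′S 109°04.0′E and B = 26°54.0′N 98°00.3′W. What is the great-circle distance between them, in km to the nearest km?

With latitudes φ₁ = -55.872°, φ₂ = 26.900° and longitude difference Δλ = 152.928°:
cos c = sin φ₁ sin φ₂ + cos φ₁ cos φ₂ cos Δλ = (-0.8278)(0.4524) + (0.5610)(0.8918)(-0.8904) = -0.82004,
so c = arccos(-0.82004) = 2.53228 rad.
Distance = R·c = 6371 × 2.5323 ≈ 16133 km.

16133 km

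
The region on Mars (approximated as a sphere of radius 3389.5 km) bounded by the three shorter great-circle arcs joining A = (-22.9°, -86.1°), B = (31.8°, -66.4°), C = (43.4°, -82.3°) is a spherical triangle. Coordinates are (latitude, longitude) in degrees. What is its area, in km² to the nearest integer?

1776655 km²

Side lengths (central angles): a = 0.2979, b = 1.1588, c = 1.0098 rad; semiperimeter s = 1.2332.
By l'Huilier's theorem, tan(E/4) = √[tan(s/2) tan((s−a)/2) tan((s−b)/2) tan((s−c)/2)], giving spherical excess E = 0.1546 rad.
Area = E·R² = 0.1546 × (3389.5)² ≈ 1776655 km².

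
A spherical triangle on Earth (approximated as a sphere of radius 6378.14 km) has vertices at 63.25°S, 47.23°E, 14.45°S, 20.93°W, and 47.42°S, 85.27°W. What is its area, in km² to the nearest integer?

Side lengths (central angles): a = 1.0844, b = 1.1020, c = 1.1756 rad; semiperimeter s = 1.6810.
By l'Huilier's theorem, tan(E/4) = √[tan(s/2) tan((s−a)/2) tan((s−b)/2) tan((s−c)/2)], giving spherical excess E = 0.6444 rad.
Area = E·R² = 0.6444 × (6378.14)² ≈ 26215839 km².

26215839 km²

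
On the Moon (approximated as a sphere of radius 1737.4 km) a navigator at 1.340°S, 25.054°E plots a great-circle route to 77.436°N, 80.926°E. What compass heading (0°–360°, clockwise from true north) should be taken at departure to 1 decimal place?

With φ₁ = -0.0234, φ₂ = 1.3515, Δλ = 0.9752 rad, the forward-azimuth formula gives
θ = atan2( sin Δλ cos φ₂ , cos φ₁ sin φ₂ − sin φ₁ cos φ₂ cos Δλ ) = atan2(0.1801, 0.9786) = 10.43°.
So the initial bearing is 10.4°.

10.4°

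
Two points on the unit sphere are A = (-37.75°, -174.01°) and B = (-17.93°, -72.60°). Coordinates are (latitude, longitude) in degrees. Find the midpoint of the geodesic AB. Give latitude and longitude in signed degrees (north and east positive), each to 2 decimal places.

The central angle between A and B is δ = 1.5311 rad.
With f = 0.5, the slerp weights are sin((1−f)δ)/sin δ = 0.6935 and sin(fδ)/sin δ = 0.6935.
Weighted sum of the unit vectors: (0.6935)·(-0.7864,-0.0825,-0.6122) + (0.6935)·(0.2845,-0.9079,-0.3079) = (-0.3480, -0.6868, -0.6381).
Converting back: φ = atan2(z, √(x²+y²)) = -39.65°, λ = atan2(y, x) = -116.87°.

-39.65°, -116.87°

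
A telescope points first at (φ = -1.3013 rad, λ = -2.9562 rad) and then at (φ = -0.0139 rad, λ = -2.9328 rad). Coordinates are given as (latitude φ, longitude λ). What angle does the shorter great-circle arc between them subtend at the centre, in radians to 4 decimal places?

With latitudes φ₁ = -74.559°, φ₂ = -0.796° and longitude difference Δλ = 1.341°:
Haversine: a = sin²(Δφ/2) + cos φ₁ cos φ₂ sin²(Δλ/2) = 0.3602 + (0.2662)(0.9999)(0.0001) = 0.36023.
Central angle c = 2·arcsin(√a) = 1.28748 rad.
So the angular separation is 1.2875 rad.

1.2875 rad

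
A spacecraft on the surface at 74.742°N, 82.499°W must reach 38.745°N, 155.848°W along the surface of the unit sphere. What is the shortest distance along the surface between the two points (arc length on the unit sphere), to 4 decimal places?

0.8465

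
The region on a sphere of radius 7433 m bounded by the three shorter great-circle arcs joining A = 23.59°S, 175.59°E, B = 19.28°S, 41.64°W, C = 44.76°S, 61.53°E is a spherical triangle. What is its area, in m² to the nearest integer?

109615507 m²

Side lengths (central angles): a = 1.4909, b = 1.5543, c = 2.1611 rad; semiperimeter s = 2.6032.
By l'Huilier's theorem, tan(E/4) = √[tan(s/2) tan((s−a)/2) tan((s−b)/2) tan((s−c)/2)], giving spherical excess E = 1.9840 rad.
Area = E·R² = 1.9840 × (7433)² ≈ 109615507 m².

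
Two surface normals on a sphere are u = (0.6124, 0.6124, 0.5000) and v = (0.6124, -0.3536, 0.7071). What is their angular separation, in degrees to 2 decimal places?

u·v = 0.5120; |u| = 1.0000, |v| = 1.0000.
cos θ = (u·v)/(|u||v|) = 0.5120, so θ = 59.20°.

59.20°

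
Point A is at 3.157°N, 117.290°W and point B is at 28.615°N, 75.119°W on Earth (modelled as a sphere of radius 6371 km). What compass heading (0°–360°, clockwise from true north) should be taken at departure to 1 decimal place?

With φ₁ = 0.0551, φ₂ = 0.4994, Δλ = 0.7360 rad, the forward-azimuth formula gives
θ = atan2( sin Δλ cos φ₂ , cos φ₁ sin φ₂ − sin φ₁ cos φ₂ cos Δλ ) = atan2(0.5893, 0.4424) = 53.11°.
So the initial bearing is 53.1°.

53.1°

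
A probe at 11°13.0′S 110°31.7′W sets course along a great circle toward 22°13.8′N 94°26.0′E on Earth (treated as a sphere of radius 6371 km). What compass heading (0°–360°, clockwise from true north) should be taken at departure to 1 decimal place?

298.0°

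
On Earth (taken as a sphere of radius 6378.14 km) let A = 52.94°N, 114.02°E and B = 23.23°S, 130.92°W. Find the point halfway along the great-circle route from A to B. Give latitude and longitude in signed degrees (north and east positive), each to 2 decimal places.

Central angle δ = 2.1523 rad. Interpolating on the sphere with fraction f = 0.5:
P = [sin((1−f)δ)·A + sin(fδ)·B] / sin δ = 1.0533·A + 1.0533·B in Cartesian coordinates,
giving P = (-0.8924, -0.1516, 0.4251), i.e. latitude 25.16°, longitude -170.36°.

25.16°, -170.36°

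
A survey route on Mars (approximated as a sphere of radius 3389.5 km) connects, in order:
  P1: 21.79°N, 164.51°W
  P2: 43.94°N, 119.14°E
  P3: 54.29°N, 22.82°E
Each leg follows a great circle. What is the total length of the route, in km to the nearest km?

7354 km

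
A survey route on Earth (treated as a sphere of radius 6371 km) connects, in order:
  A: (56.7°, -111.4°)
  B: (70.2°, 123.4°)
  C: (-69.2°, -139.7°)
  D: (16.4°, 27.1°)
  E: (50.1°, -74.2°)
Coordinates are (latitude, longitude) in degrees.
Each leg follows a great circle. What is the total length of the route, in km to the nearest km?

45773 km

Leg A→B: central angle 0.8241 rad, distance 5250.6 km.
Leg B→C: central angle 2.6770 rad, distance 17055.3 km.
Leg C→D: central angle 2.2088 rad, distance 14072.3 km.
Leg D→E: central angle 1.4746 rad, distance 9394.8 km.
Total: 5250.6 + 17055.3 + 14072.3 + 9394.8 ≈ 45773 km.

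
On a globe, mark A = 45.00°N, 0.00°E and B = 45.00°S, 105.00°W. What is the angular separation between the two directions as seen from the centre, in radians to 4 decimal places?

2.2516 rad

With latitudes φ₁ = 45.000°, φ₂ = -45.000° and longitude difference Δλ = -105.000°:
cos c = sin φ₁ sin φ₂ + cos φ₁ cos φ₂ cos Δλ = (0.7071)(-0.7071) + (0.7071)(0.7071)(-0.2588) = -0.62941,
so c = arccos(-0.62941) = 2.25159 rad.
So the angular separation is 2.2516 rad.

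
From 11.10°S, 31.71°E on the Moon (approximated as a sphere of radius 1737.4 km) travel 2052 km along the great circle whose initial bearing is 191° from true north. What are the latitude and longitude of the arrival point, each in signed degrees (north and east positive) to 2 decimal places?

Angular distance δ = d/R = 2052/1737.4 = 1.18108 rad; initial bearing θ = 3.3336 rad.
sin φ₂ = sin φ₁ cos δ + cos φ₁ sin δ cos θ = (-0.1925)(0.3799) + (0.9813)(0.9250)(-0.9816) = -0.9642, so φ₂ = -74.62°.
Δλ = atan2(sin θ sin δ cos φ₁, cos δ − sin φ₁ sin φ₂) = atan2(-0.1732, 0.1943) = -41.713°.
λ₂ = 31.710° − 41.713° = -10.00°.

-74.62°, -10.00°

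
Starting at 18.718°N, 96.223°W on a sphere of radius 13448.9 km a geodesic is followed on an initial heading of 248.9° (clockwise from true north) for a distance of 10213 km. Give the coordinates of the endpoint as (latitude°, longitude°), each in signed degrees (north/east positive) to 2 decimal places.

Angular distance δ = d/R = 10213/13448.9 = 0.75939 rad; initial bearing θ = 4.3441 rad.
sin φ₂ = sin φ₁ cos δ + cos φ₁ sin δ cos θ = (0.3209)(0.7253) + (0.9471)(0.6885)(-0.3600) = -0.0020, so φ₂ = -0.11°.
Δλ = atan2(sin θ sin δ cos φ₁, cos δ − sin φ₁ sin φ₂) = atan2(-0.6083, 0.7259) = -39.965°.
λ₂ = -96.223° − 39.965° = -136.19°.

-0.11°, -136.19°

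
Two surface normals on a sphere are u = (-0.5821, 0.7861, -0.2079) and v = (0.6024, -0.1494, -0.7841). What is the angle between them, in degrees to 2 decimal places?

107.76°

u·v = -0.3051; |u| = 1.0000, |v| = 1.0000.
cos θ = (u·v)/(|u||v|) = -0.3051, so θ = 107.76°.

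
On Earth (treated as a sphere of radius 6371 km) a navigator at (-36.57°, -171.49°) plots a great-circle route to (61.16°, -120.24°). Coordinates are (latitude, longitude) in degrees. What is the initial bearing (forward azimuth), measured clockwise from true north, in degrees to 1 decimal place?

With φ₁ = -0.6383, φ₂ = 1.0674, Δλ = 0.8945 rad, the forward-azimuth formula gives
θ = atan2( sin Δλ cos φ₂ , cos φ₁ sin φ₂ − sin φ₁ cos φ₂ cos Δλ ) = atan2(0.3762, 0.8834) = 23.07°.
So the initial bearing is 23.1°.

23.1°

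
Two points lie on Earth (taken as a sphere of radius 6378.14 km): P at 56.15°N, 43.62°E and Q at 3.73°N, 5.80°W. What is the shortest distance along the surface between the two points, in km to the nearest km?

In radians: φ₁ = 0.9800, φ₂ = 0.0651, Δλ = -49.420° = -0.8625 rad.
Haversine: a = sin²(Δφ/2) + cos φ₁ cos φ₂ sin²(Δλ/2) = 0.1951 + (0.5570)(0.9979)(0.1747) = 0.29220.
Central angle c = 2·arcsin(√a) = 1.14219 rad.
Distance = R·c = 6378.14 × 1.1422 ≈ 7285 km.

7285 km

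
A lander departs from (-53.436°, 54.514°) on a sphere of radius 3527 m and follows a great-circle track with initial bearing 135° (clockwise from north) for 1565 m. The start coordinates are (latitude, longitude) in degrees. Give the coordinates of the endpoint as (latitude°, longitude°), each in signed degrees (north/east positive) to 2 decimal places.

-64.99°, 100.41°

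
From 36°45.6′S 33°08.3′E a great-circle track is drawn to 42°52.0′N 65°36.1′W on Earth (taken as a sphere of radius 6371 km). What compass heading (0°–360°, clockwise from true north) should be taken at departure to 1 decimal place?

303.4°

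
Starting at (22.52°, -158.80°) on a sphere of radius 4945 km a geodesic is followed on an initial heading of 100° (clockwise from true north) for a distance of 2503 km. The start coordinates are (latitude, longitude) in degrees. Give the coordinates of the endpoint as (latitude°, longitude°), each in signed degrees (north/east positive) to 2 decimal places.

14.90°, -129.19°

Angular distance δ = d/R = 2503/4945 = 0.50617 rad; initial bearing θ = 1.7453 rad.
sin φ₂ = sin φ₁ cos δ + cos φ₁ sin δ cos θ = (0.3830)(0.8746) + (0.9237)(0.4848)(-0.1736) = 0.2572, so φ₂ = 14.90°.
Δλ = atan2(sin θ sin δ cos φ₁, cos δ − sin φ₁ sin φ₂) = atan2(0.4411, 0.7761) = 29.610°.
λ₂ = -158.800° + 29.610° = -129.19°.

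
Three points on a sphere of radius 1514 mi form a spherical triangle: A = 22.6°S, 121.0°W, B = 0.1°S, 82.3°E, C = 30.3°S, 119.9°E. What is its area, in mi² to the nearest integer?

Side lengths (central angles): a = 0.8163, b = 1.7658, c = 2.5816 rad; semiperimeter s = 2.5818.
By l'Huilier's theorem, tan(E/4) = √[tan(s/2) tan((s−a)/2) tan((s−b)/2) tan((s−c)/2)], giving spherical excess E = 0.0603 rad.
Area = E·R² = 0.0603 × (1514)² ≈ 138231 mi².

138231 mi²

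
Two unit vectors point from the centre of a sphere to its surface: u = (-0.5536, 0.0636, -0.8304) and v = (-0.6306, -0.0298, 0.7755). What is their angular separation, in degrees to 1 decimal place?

u·v = -0.2968; |u| = 1.0000, |v| = 1.0000.
cos θ = (u·v)/(|u||v|) = -0.2968, so θ = 107.3°.

107.3°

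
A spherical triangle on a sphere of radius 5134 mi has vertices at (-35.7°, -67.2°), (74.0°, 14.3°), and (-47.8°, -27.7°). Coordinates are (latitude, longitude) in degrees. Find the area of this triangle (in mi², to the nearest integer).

27165034 mi²

Side lengths (central angles): a = 2.1828, b = 0.5487, c = 2.1269 rad; semiperimeter s = 2.4292.
By l'Huilier's theorem, tan(E/4) = √[tan(s/2) tan((s−a)/2) tan((s−b)/2) tan((s−c)/2)], giving spherical excess E = 1.0306 rad.
Area = E·R² = 1.0306 × (5134)² ≈ 27165034 mi².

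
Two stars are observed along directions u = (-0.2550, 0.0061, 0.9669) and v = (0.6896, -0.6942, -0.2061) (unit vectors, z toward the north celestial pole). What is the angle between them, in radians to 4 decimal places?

1.9599 rad

u·v = -0.3794; |u| = 1.0000, |v| = 1.0000.
cos θ = (u·v)/(|u||v|) = -0.3794, so θ = 1.9599 rad.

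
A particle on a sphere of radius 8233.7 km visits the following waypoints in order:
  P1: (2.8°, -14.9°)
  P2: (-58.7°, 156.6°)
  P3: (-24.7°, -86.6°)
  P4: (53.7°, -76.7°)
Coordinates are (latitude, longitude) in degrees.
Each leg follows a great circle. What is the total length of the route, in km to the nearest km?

40853 km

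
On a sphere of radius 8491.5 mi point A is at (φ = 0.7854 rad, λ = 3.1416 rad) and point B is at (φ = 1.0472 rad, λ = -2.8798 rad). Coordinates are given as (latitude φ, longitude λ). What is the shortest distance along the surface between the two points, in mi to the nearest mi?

Let φ₁ = 0.7854 rad, φ₂ = 1.0472 rad, and Δλ = 0.2618 rad.
cos c = sin φ₁ sin φ₂ + cos φ₁ cos φ₂ cos Δλ = (0.7071)(0.8660) + (0.7071)(0.5000)(0.9659) = 0.95388,
so c = arccos(0.95388) = 0.30489 rad.
Distance = R·c = 8491.5 × 0.3049 ≈ 2589 mi.

2589 mi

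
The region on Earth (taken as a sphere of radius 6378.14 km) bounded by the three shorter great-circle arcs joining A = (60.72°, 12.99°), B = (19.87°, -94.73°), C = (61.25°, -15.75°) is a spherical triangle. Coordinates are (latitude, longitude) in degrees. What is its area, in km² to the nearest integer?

1347415 km²

Side lengths (central angles): a = 1.1762, b = 0.2415, c = 1.4137 rad; semiperimeter s = 1.4157.
By l'Huilier's theorem, tan(E/4) = √[tan(s/2) tan((s−a)/2) tan((s−b)/2) tan((s−c)/2)], giving spherical excess E = 0.0331 rad.
Area = E·R² = 0.0331 × (6378.14)² ≈ 1347415 km².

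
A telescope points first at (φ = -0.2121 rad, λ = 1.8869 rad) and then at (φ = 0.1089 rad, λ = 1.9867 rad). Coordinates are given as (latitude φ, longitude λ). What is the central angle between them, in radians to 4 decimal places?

0.3360 rad

In radians: φ₁ = -0.2121, φ₂ = 0.1089, Δλ = 5.718° = 0.0998 rad.
cos c = sin φ₁ sin φ₂ + cos φ₁ cos φ₂ cos Δλ = (-0.2105)(0.1087) + (0.9776)(0.9941)(0.9950) = 0.94408,
so c = arccos(0.94408) = 0.33599 rad.
So the angular separation is 0.3360 rad.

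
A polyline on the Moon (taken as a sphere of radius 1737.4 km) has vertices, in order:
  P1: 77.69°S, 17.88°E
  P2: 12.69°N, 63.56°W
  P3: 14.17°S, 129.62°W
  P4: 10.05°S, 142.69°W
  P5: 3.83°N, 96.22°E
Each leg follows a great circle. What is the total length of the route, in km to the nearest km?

Leg P1→P2: central angle 1.7555 rad, distance 3050.0 km.
Leg P2→P3: central angle 1.2344 rad, distance 2144.7 km.
Leg P3→P4: central angle 0.2343 rad, distance 407.0 km.
Leg P4→P5: central angle 2.1165 rad, distance 3677.1 km.
Total: 3050.0 + 2144.7 + 407.0 + 3677.1 ≈ 9279 km.

9279 km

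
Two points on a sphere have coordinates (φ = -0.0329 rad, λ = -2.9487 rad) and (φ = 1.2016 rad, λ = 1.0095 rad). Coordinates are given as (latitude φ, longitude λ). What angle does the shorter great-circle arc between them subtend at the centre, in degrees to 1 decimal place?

With latitudes φ₁ = -1.885°, φ₂ = 68.847° and longitude difference Δλ = -133.212°:
cos c = sin φ₁ sin φ₂ + cos φ₁ cos φ₂ cos Δλ = (-0.0329)(0.9326) + (0.9995)(0.3609)(-0.6847) = -0.27763,
so c = arccos(-0.27763) = 1.85212 rad.
So the angular separation is 106.1°.

106.1°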